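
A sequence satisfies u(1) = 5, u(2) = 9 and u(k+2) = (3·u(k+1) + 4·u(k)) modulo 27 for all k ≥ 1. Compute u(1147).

We have u(1) = 5, u(2) = 9, u(3) = 20, u(4) = 15, u(5) = 17, u(6) = 3, u(7) = 23, u(8) = 0, u(9) = 11, u(10) = 6, u(11) = 8, u(12) = 21, u(13) = 14, u(14) = 18, u(15) = 2, u(16) = 24, u(17) = 26, u(18) = 12, u(19) = 5, u(20) = 9.
Since (u(19), u(20)) = (u(1), u(2)) = (5, 9) (two consecutive terms determine the rest), the sequence is periodic with period 18.
So u(1147) = u(1 + ((1147-1) mod 18)) = u(13) = 14.

14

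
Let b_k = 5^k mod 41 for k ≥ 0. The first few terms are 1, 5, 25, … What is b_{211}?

36

We have b_0 = 1, b_1 = 5, b_2 = 25, b_3 = 2, b_4 = 10, b_5 = 9, b_6 = 4, b_7 = 20, b_8 = 18, b_9 = 8, b_{10} = 40, b_{11} = 36, b_{12} = 16, b_{13} = 39, b_{14} = 31, b_{15} = 32, b_{16} = 37, b_{17} = 21, b_{18} = 23, b_{19} = 33, b_{20} = 1.
The sequence repeats with period 20.
(211 - 0) mod 20 = 11, so b_{211} = b_{11} = 36.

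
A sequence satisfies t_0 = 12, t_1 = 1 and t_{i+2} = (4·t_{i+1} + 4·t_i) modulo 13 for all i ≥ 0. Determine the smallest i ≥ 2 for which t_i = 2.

We have t_0 = 12,  t_1 = 1,  t_2 = 0,  t_3 = 4,  t_4 = 3,  t_5 = 2,  t_6 = 7,  t_7 = 10,  t_8 = 3,  t_9 = 0,  t_{10} = 12,  t_{11} = 9,  t_{12} = 6,  t_{13} = 8,  t_{14} = 4,  t_{15} = 9,  t_{16} = 0,  t_{17} = 10,  t_{18} = 1,  t_{19} = 5,  t_{20} = 11,  t_{21} = 12,  t_{22} = 1.
The sequence repeats with period 21.
The value 2 first appears (with i ≥ 2) at t_5.

5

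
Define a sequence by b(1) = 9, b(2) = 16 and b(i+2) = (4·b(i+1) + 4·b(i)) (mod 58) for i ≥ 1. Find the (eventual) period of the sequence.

35

b(1) = 9,  b(2) = 16,  b(3) = 42,  b(4) = 0,  b(5) = 52,  b(6) = 34,  b(7) = 54,  b(8) = 4,  b(9) = 0,  b(10) = 16,  b(11) = 6,  b(12) = 30,  b(13) = 28,  b(14) = 0,  b(15) = 54,  b(16) = 42,  b(17) = 36,  b(18) = 22,  b(19) = 0,  b(20) = 30,  b(21) = 4,  b(22) = 20,  b(23) = 38,  b(24) = 0,  b(25) = 36,  b(26) = 28,  b(27) = 24,  b(28) = 34,  b(29) = 0,  b(30) = 20,  b(31) = 22,  b(32) = 52,  b(33) = 6,  b(34) = 0,  b(35) = 24,  b(36) = 38,  b(37) = 16,  b(38) = 42.
Since (b(37), b(38)) = (b(2), b(3)) = (16, 42) (two consecutive terms determine the rest), the sequence is eventually periodic: after a pre-period of length 1 it cycles with period 35.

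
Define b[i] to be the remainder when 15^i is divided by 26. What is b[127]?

We have b[0] = 1,  b[1] = 15,  b[2] = 17,  b[3] = 21,  b[4] = 3,  b[5] = 19,  b[6] = 25,  b[7] = 11,  b[8] = 9,  b[9] = 5,  b[10] = 23,  b[11] = 7,  b[12] = 1.
The sequence repeats with period 12.
(127 - 0) mod 12 = 7, so b[127] = b[7] = 11.

11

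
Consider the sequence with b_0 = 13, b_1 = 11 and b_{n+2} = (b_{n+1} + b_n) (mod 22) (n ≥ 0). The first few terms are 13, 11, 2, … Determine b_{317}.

Computing terms: b_0 = 13; b_1 = 11; b_2 = 2; b_3 = 13; b_4 = 15; b_5 = 6; b_6 = 21; b_7 = 5; b_8 = 4; b_9 = 9; b_{10} = 13; b_{11} = 0; b_{12} = 13; b_{13} = 13; b_{14} = 4; b_{15} = 17; b_{16} = 21; b_{17} = 16; b_{18} = 15; b_{19} = 9; b_{20} = 2; b_{21} = 11; b_{22} = 13; b_{23} = 2; b_{24} = 15; b_{25} = 17; b_{26} = 10; b_{27} = 5; b_{28} = 15; b_{29} = 20; b_{30} = 13; b_{31} = 11.
Since (b_{30}, b_{31}) = (b_0, b_1) = (13, 11) (two consecutive terms determine the rest), the sequence is periodic with period 30.
(317 - 0) mod 30 = 17, so b_{317} = b_{17} = 16.

16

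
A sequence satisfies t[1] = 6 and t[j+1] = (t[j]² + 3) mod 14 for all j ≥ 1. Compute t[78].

5

Computing terms: t[1] = 6; t[2] = 11; t[3] = 12; t[4] = 7; t[5] = 10; t[6] = 5; t[7] = 0; t[8] = 3; t[9] = 12.
Since t[9] = t[3] = 12, the sequence is eventually periodic: after a pre-period of length 2 it cycles with period 6.
For j ≥ 3, t[j] depends only on (j - 3) mod 6. (78 - 3) mod 6 = 3, so t[78] = t[6] = 5.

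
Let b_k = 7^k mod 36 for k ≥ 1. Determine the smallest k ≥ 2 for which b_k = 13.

2

Computing terms: b_1 = 7,  b_2 = 13,  b_3 = 19,  b_4 = 25,  b_5 = 31,  b_6 = 1,  b_7 = 7.
Since b_7 = b_1 = 7, the sequence is periodic with period 6.
The value 13 first appears (with k ≥ 2) at b_2.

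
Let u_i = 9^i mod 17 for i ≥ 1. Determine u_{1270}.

4

Computing terms: u_1 = 9, u_2 = 13, u_3 = 15, u_4 = 16, u_5 = 8, u_6 = 4, u_7 = 2, u_8 = 1, u_9 = 9.
The sequence repeats with period 8.
(1270 - 1) mod 8 = 5, so u_{1270} = u_6 = 4.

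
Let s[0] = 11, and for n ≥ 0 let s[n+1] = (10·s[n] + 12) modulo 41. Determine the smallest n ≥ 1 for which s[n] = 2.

We have s[0] = 11; s[1] = 40; s[2] = 2; s[3] = 32; s[4] = 4; s[5] = 11.
The sequence repeats with period 5.
The value 2 first appears (with n ≥ 1) at s[2].

2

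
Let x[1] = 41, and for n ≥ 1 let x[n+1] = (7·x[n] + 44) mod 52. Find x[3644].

27

We have x[1] = 41,  x[2] = 19,  x[3] = 21,  x[4] = 35,  x[5] = 29,  x[6] = 39,  x[7] = 5,  x[8] = 27,  x[9] = 25,  x[10] = 11,  x[11] = 17,  x[12] = 7,  x[13] = 41.
Since x[13] = x[1] = 41, the sequence is periodic with period 12.
So x[3644] = x[1 + ((3644-1) mod 12)] = x[8] = 27.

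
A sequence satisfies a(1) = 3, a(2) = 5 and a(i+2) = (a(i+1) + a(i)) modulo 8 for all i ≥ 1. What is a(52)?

We have a(1) = 3,  a(2) = 5,  a(3) = 0,  a(4) = 5,  a(5) = 5,  a(6) = 2,  a(7) = 7,  a(8) = 1,  a(9) = 0,  a(10) = 1,  a(11) = 1,  a(12) = 2,  a(13) = 3,  a(14) = 5.
Since (a(13), a(14)) = (a(1), a(2)) = (3, 5) (two consecutive terms determine the rest), the sequence is periodic with period 12.
So a(52) = a(1 + ((52-1) mod 12)) = a(4) = 5.

5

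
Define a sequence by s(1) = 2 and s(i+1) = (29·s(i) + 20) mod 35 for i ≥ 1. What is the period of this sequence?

14

Listing terms: s(1) = 2,  s(2) = 8,  s(3) = 7,  s(4) = 13,  s(5) = 12,  s(6) = 18,  s(7) = 17,  s(8) = 23,  s(9) = 22,  s(10) = 28,  s(11) = 27,  s(12) = 33,  s(13) = 32,  s(14) = 3,  s(15) = 2.
The sequence repeats with period 14.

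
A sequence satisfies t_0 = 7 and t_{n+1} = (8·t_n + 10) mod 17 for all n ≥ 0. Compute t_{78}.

8

t_0 = 7,  t_1 = 15,  t_2 = 11,  t_3 = 13,  t_4 = 12,  t_5 = 4,  t_6 = 8,  t_7 = 6,  t_8 = 7.
The sequence repeats with period 8.
(78 - 0) mod 8 = 6, so t_{78} = t_6 = 8.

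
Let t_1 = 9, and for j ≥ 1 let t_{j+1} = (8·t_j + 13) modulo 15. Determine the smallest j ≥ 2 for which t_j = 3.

3

We have t_1 = 9,  t_2 = 10,  t_3 = 3,  t_4 = 7,  t_5 = 9.
The sequence repeats with period 4.
The value 3 first appears (with j ≥ 2) at t_3.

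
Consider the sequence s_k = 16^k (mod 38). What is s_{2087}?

6

We have s_0 = 1,  s_1 = 16,  s_2 = 28,  s_3 = 30,  s_4 = 24,  s_5 = 4,  s_6 = 26,  s_7 = 36,  s_8 = 6,  s_9 = 20,  s_{10} = 16.
Since s_{10} = s_1 = 16, the sequence is eventually periodic: after a pre-period of length 1 it cycles with period 9.
For k ≥ 1, s_k depends only on (k - 1) mod 9. (2087 - 1) mod 9 = 7, so s_{2087} = s_8 = 6.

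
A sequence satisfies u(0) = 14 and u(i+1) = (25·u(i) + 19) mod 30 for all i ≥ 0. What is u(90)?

14

Computing terms: u(0) = 14,  u(1) = 9,  u(2) = 4,  u(3) = 29,  u(4) = 24,  u(5) = 19,  u(6) = 14.
Since u(6) = u(0) = 14, the sequence is periodic with period 6.
So u(90) = u(0 + ((90-0) mod 6)) = u(0) = 14.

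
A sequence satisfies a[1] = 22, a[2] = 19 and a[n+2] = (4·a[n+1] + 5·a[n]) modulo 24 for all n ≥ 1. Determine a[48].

Computing terms: a[1] = 22, a[2] = 19, a[3] = 18, a[4] = 23, a[5] = 14, a[6] = 3, a[7] = 10, a[8] = 7, a[9] = 6, a[10] = 11, a[11] = 2, a[12] = 15, a[13] = 22, a[14] = 19.
Since (a[13], a[14]) = (a[1], a[2]) = (22, 19) (two consecutive terms determine the rest), the sequence is periodic with period 12.
So a[48] = a[1 + ((48-1) mod 12)] = a[12] = 15.

15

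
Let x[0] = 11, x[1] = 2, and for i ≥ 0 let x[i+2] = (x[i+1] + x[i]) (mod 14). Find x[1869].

Computing terms: x[0] = 11, x[1] = 2, x[2] = 13, x[3] = 1, x[4] = 0, x[5] = 1, x[6] = 1, x[7] = 2, x[8] = 3, x[9] = 5, x[10] = 8, x[11] = 13, x[12] = 7, x[13] = 6, x[14] = 13, x[15] = 5, x[16] = 4, x[17] = 9, x[18] = 13, x[19] = 8, x[20] = 7, x[21] = 1, x[22] = 8, x[23] = 9, x[24] = 3, x[25] = 12, x[26] = 1, x[27] = 13, x[28] = 0, x[29] = 13, x[30] = 13, x[31] = 12, x[32] = 11, x[33] = 9, x[34] = 6, x[35] = 1, x[36] = 7, x[37] = 8, x[38] = 1, x[39] = 9, x[40] = 10, x[41] = 5, x[42] = 1, x[43] = 6, x[44] = 7, x[45] = 13, x[46] = 6, x[47] = 5, x[48] = 11, x[49] = 2.
Since (x[48], x[49]) = (x[0], x[1]) = (11, 2) (two consecutive terms determine the rest), the sequence is periodic with period 48.
(1869 - 0) mod 48 = 45, so x[1869] = x[45] = 13.

13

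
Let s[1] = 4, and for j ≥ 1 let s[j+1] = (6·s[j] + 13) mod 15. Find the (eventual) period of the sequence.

We have s[1] = 4,  s[2] = 7,  s[3] = 10,  s[4] = 13,  s[5] = 1,  s[6] = 4.
Since s[6] = s[1] = 4, the sequence is periodic with period 5.

5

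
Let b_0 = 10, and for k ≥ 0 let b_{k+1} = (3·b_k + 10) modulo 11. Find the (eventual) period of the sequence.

5

Listing terms: b_0 = 10, b_1 = 7, b_2 = 9, b_3 = 4, b_4 = 0, b_5 = 10.
Since b_5 = b_0 = 10, the sequence is periodic with period 5.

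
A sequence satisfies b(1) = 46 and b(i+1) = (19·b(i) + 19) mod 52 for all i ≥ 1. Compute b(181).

46

b(1) = 46,  b(2) = 9,  b(3) = 34,  b(4) = 41,  b(5) = 18,  b(6) = 49,  b(7) = 14,  b(8) = 25,  b(9) = 26,  b(10) = 45,  b(11) = 42,  b(12) = 37,  b(13) = 46.
The sequence repeats with period 12.
(181 - 1) mod 12 = 0, so b(181) = b(1) = 46.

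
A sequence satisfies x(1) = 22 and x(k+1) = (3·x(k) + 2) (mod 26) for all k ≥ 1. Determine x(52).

Listing terms: x(1) = 22, x(2) = 16, x(3) = 24, x(4) = 22.
Since x(4) = x(1) = 22, the sequence is periodic with period 3.
(52 - 1) mod 3 = 0, so x(52) = x(1) = 22.

22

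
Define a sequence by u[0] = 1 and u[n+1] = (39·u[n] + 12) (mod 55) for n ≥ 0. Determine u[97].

We have u[0] = 1,  u[1] = 51,  u[2] = 21,  u[3] = 6,  u[4] = 26,  u[5] = 36,  u[6] = 41,  u[7] = 16,  u[8] = 31,  u[9] = 11,  u[10] = 1.
Since u[10] = u[0] = 1, the sequence is periodic with period 10.
So u[97] = u[0 + ((97-0) mod 10)] = u[7] = 16.

16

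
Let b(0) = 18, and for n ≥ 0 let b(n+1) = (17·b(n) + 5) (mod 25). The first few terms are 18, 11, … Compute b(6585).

6

We have b(0) = 18, b(1) = 11, b(2) = 17, b(3) = 19, b(4) = 3, b(5) = 6, b(6) = 7, b(7) = 24, b(8) = 13, b(9) = 1, b(10) = 22, b(11) = 4, b(12) = 23, b(13) = 21, b(14) = 12, b(15) = 9, b(16) = 8, b(17) = 16, b(18) = 2, b(19) = 14, b(20) = 18.
The sequence repeats with period 20.
So b(6585) = b(0 + ((6585-0) mod 20)) = b(5) = 6.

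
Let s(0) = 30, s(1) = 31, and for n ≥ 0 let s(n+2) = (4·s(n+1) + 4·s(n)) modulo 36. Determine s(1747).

20

s(0) = 30, s(1) = 31, s(2) = 28, s(3) = 20, s(4) = 12, s(5) = 20, s(6) = 20, s(7) = 16, s(8) = 0, s(9) = 28, s(10) = 4, s(11) = 20, s(12) = 24, s(13) = 32, s(14) = 8, s(15) = 16, s(16) = 24, s(17) = 16, s(18) = 16, s(19) = 20, s(20) = 0, s(21) = 8, s(22) = 32, s(23) = 16, s(24) = 12, s(25) = 4, s(26) = 28, s(27) = 20.
Since (s(26), s(27)) = (s(2), s(3)) = (28, 20) (two consecutive terms determine the rest), the sequence is eventually periodic: after a pre-period of length 2 it cycles with period 24.
For n ≥ 2, s(n) depends only on (n - 2) mod 24. (1747 - 2) mod 24 = 17, so s(1747) = s(19) = 20.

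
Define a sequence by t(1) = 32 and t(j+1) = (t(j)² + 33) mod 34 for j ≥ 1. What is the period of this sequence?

Listing terms: t(1) = 32,  t(2) = 3,  t(3) = 8,  t(4) = 29,  t(5) = 24,  t(6) = 31,  t(7) = 8.
Since t(7) = t(3) = 8, the sequence is eventually periodic: after a pre-period of length 2 it cycles with period 4.

4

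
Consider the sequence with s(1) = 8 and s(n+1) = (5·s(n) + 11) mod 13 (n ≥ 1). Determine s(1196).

2

Listing terms: s(1) = 8, s(2) = 12, s(3) = 6, s(4) = 2, s(5) = 8.
Since s(5) = s(1) = 8, the sequence is periodic with period 4.
So s(1196) = s(1 + ((1196-1) mod 4)) = s(4) = 2.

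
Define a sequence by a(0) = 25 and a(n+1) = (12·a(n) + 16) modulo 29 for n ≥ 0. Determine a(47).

8

Computing terms: a(0) = 25; a(1) = 26; a(2) = 9; a(3) = 8; a(4) = 25.
Since a(4) = a(0) = 25, the sequence is periodic with period 4.
(47 - 0) mod 4 = 3, so a(47) = a(3) = 8.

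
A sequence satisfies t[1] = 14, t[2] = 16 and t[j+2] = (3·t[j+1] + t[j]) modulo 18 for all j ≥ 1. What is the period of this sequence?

t[1] = 14, t[2] = 16, t[3] = 8, t[4] = 4, t[5] = 2, t[6] = 10, t[7] = 14, t[8] = 16.
Since (t[7], t[8]) = (t[1], t[2]) = (14, 16) (two consecutive terms determine the rest), the sequence is periodic with period 6.

6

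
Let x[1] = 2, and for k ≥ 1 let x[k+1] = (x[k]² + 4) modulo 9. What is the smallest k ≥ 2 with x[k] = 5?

3

Listing terms: x[1] = 2,  x[2] = 8,  x[3] = 5,  x[4] = 2.
The sequence repeats with period 3.
The value 5 first appears (with k ≥ 2) at x[3].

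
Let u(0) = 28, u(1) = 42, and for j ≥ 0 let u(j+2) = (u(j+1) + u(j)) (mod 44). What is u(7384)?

6

We have u(0) = 28,  u(1) = 42,  u(2) = 26,  u(3) = 24,  u(4) = 6,  u(5) = 30,  u(6) = 36,  u(7) = 22,  u(8) = 14,  u(9) = 36,  u(10) = 6,  u(11) = 42,  u(12) = 4,  u(13) = 2,  u(14) = 6,  u(15) = 8,  u(16) = 14,  u(17) = 22,  u(18) = 36,  u(19) = 14,  u(20) = 6,  u(21) = 20,  u(22) = 26,  u(23) = 2,  u(24) = 28,  u(25) = 30,  u(26) = 14,  u(27) = 0,  u(28) = 14,  u(29) = 14,  u(30) = 28,  u(31) = 42.
Since (u(30), u(31)) = (u(0), u(1)) = (28, 42) (two consecutive terms determine the rest), the sequence is periodic with period 30.
So u(7384) = u(0 + ((7384-0) mod 30)) = u(4) = 6.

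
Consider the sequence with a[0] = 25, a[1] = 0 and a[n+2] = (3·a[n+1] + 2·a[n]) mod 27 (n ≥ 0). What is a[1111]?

9

Computing terms: a[0] = 25,  a[1] = 0,  a[2] = 23,  a[3] = 15,  a[4] = 10,  a[5] = 6,  a[6] = 11,  a[7] = 18,  a[8] = 22,  a[9] = 21,  a[10] = 26,  a[11] = 12,  a[12] = 7,  a[13] = 18,  a[14] = 14,  a[15] = 24,  a[16] = 19,  a[17] = 24,  a[18] = 2,  a[19] = 0,  a[20] = 4,  a[21] = 12,  a[22] = 17,  a[23] = 21,  a[24] = 16,  a[25] = 9,  a[26] = 5,  a[27] = 6,  a[28] = 1,  a[29] = 15,  a[30] = 20,  a[31] = 9,  a[32] = 13,  a[33] = 3,  a[34] = 8,  a[35] = 3,  a[36] = 25,  a[37] = 0.
The sequence repeats with period 36.
(1111 - 0) mod 36 = 31, so a[1111] = a[31] = 9.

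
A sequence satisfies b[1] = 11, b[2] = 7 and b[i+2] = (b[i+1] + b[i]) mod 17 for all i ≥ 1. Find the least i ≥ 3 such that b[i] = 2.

b[1] = 11; b[2] = 7; b[3] = 1; b[4] = 8; b[5] = 9; b[6] = 0; b[7] = 9; b[8] = 9; b[9] = 1; b[10] = 10; b[11] = 11; b[12] = 4; b[13] = 15; b[14] = 2; b[15] = 0; b[16] = 2; b[17] = 2; b[18] = 4; b[19] = 6; b[20] = 10; b[21] = 16; b[22] = 9; b[23] = 8; b[24] = 0; b[25] = 8; b[26] = 8; b[27] = 16; b[28] = 7; b[29] = 6; b[30] = 13; b[31] = 2; b[32] = 15; b[33] = 0; b[34] = 15; b[35] = 15; b[36] = 13; b[37] = 11; b[38] = 7.
The sequence repeats with period 36.
The value 2 first appears (with i ≥ 3) at b[14].

14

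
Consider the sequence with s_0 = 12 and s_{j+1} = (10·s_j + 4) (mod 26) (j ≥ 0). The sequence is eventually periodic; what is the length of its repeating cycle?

Computing terms: s_0 = 12, s_1 = 20, s_2 = 22, s_3 = 16, s_4 = 8, s_5 = 6, s_6 = 12.
Since s_6 = s_0 = 12, the sequence is periodic with period 6.

6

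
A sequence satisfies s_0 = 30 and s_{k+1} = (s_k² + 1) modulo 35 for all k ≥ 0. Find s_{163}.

26

s_0 = 30,  s_1 = 26,  s_2 = 12,  s_3 = 5,  s_4 = 26.
Since s_4 = s_1 = 26, the sequence is eventually periodic: after a pre-period of length 1 it cycles with period 3.
For k ≥ 1, s_k depends only on (k - 1) mod 3. (163 - 1) mod 3 = 0, so s_{163} = s_1 = 26.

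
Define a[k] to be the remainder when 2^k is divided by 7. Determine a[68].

4

a[0] = 1, a[1] = 2, a[2] = 4, a[3] = 1.
The sequence repeats with period 3.
(68 - 0) mod 3 = 2, so a[68] = a[2] = 4.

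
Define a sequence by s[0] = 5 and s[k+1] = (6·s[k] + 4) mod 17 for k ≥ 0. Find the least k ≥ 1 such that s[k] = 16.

We have s[0] = 5, s[1] = 0, s[2] = 4, s[3] = 11, s[4] = 2, s[5] = 16, s[6] = 15, s[7] = 9, s[8] = 7, s[9] = 12, s[10] = 8, s[11] = 1, s[12] = 10, s[13] = 13, s[14] = 14, s[15] = 3, s[16] = 5.
Since s[16] = s[0] = 5, the sequence is periodic with period 16.
The value 16 first appears (with k ≥ 1) at s[5].

5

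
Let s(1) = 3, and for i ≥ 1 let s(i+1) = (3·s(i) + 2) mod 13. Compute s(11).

Listing terms: s(1) = 3, s(2) = 11, s(3) = 9, s(4) = 3.
The sequence repeats with period 3.
(11 - 1) mod 3 = 1, so s(11) = s(2) = 11.

11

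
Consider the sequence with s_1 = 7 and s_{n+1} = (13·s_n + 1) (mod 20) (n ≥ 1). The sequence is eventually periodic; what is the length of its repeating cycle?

Computing terms: s_1 = 7, s_2 = 12, s_3 = 17, s_4 = 2, s_5 = 7.
The sequence repeats with period 4.

4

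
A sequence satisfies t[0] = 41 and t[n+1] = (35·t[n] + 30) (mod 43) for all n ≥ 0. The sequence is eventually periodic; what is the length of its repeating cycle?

7

Computing terms: t[0] = 41; t[1] = 3; t[2] = 6; t[3] = 25; t[4] = 2; t[5] = 14; t[6] = 4; t[7] = 41.
Since t[7] = t[0] = 41, the sequence is periodic with period 7.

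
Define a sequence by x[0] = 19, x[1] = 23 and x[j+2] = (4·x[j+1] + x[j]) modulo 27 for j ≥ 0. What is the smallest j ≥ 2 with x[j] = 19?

8

x[0] = 19, x[1] = 23, x[2] = 3, x[3] = 8, x[4] = 8, x[5] = 13, x[6] = 6, x[7] = 10, x[8] = 19, x[9] = 5, x[10] = 12, x[11] = 26, x[12] = 8, x[13] = 4, x[14] = 24, x[15] = 19, x[16] = 19, x[17] = 14, x[18] = 21, x[19] = 17, x[20] = 8, x[21] = 22, x[22] = 15, x[23] = 1, x[24] = 19, x[25] = 23.
Since (x[24], x[25]) = (x[0], x[1]) = (19, 23) (two consecutive terms determine the rest), the sequence is periodic with period 24.
The value 19 first appears (with j ≥ 2) at x[8].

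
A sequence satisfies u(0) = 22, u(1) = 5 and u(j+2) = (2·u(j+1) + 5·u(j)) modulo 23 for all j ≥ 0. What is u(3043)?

3

Listing terms: u(0) = 22, u(1) = 5, u(2) = 5, u(3) = 12, u(4) = 3, u(5) = 20, u(6) = 9, u(7) = 3, u(8) = 5, u(9) = 2, u(10) = 6, u(11) = 22, u(12) = 5.
The sequence repeats with period 11.
(3043 - 0) mod 11 = 7, so u(3043) = u(7) = 3.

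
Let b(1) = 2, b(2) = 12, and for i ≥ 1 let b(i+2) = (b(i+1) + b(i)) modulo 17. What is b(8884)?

b(1) = 2, b(2) = 12, b(3) = 14, b(4) = 9, b(5) = 6, b(6) = 15, b(7) = 4, b(8) = 2, b(9) = 6, b(10) = 8, b(11) = 14, b(12) = 5, b(13) = 2, b(14) = 7, b(15) = 9, b(16) = 16, b(17) = 8, b(18) = 7, b(19) = 15, b(20) = 5, b(21) = 3, b(22) = 8, b(23) = 11, b(24) = 2, b(25) = 13, b(26) = 15, b(27) = 11, b(28) = 9, b(29) = 3, b(30) = 12, b(31) = 15, b(32) = 10, b(33) = 8, b(34) = 1, b(35) = 9, b(36) = 10, b(37) = 2, b(38) = 12.
The sequence repeats with period 36.
So b(8884) = b(1 + ((8884-1) mod 36)) = b(28) = 9.

9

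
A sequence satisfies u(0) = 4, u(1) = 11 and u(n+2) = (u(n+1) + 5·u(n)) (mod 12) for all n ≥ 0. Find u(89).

11

Listing terms: u(0) = 4, u(1) = 11, u(2) = 7, u(3) = 2, u(4) = 1, u(5) = 11, u(6) = 4, u(7) = 11.
Since (u(6), u(7)) = (u(0), u(1)) = (4, 11) (two consecutive terms determine the rest), the sequence is periodic with period 6.
(89 - 0) mod 6 = 5, so u(89) = u(5) = 11.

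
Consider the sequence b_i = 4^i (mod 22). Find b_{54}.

Computing terms: b_0 = 1, b_1 = 4, b_2 = 16, b_3 = 20, b_4 = 14, b_5 = 12, b_6 = 4.
Since b_6 = b_1 = 4, the sequence is eventually periodic: after a pre-period of length 1 it cycles with period 5.
For i ≥ 1, b_i depends only on (i - 1) mod 5. (54 - 1) mod 5 = 3, so b_{54} = b_4 = 14.

14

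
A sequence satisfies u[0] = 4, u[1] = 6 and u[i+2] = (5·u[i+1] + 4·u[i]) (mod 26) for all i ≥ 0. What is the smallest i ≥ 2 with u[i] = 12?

u[0] = 4,  u[1] = 6,  u[2] = 20,  u[3] = 20,  u[4] = 24,  u[5] = 18,  u[6] = 4,  u[7] = 14,  u[8] = 8,  u[9] = 18,  u[10] = 18,  u[11] = 6,  u[12] = 24,  u[13] = 14,  u[14] = 10,  u[15] = 2,  u[16] = 24,  u[17] = 24,  u[18] = 8,  u[19] = 6,  u[20] = 10,  u[21] = 22,  u[22] = 20,  u[23] = 6,  u[24] = 6,  u[25] = 2,  u[26] = 8,  u[27] = 22,  u[28] = 12,  u[29] = 18,  u[30] = 8,  u[31] = 8,  u[32] = 20,  u[33] = 2,  u[34] = 12,  u[35] = 16,  u[36] = 24,  u[37] = 2,  u[38] = 2,  u[39] = 18,  u[40] = 20,  u[41] = 16,  u[42] = 4,  u[43] = 6.
Since (u[42], u[43]) = (u[0], u[1]) = (4, 6) (two consecutive terms determine the rest), the sequence is periodic with period 42.
The value 12 first appears (with i ≥ 2) at u[28].

28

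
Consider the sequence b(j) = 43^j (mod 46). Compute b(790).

41

b(1) = 43; b(2) = 9; b(3) = 19; b(4) = 35; b(5) = 33; b(6) = 39; b(7) = 21; b(8) = 29; b(9) = 5; b(10) = 31; b(11) = 45; b(12) = 3; b(13) = 37; b(14) = 27; b(15) = 11; b(16) = 13; b(17) = 7; b(18) = 25; b(19) = 17; b(20) = 41; b(21) = 15; b(22) = 1; b(23) = 43.
Since b(23) = b(1) = 43, the sequence is periodic with period 22.
So b(790) = b(1 + ((790-1) mod 22)) = b(20) = 41.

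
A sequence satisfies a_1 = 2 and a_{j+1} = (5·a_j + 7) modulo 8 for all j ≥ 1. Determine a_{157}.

Computing terms: a_1 = 2,  a_2 = 1,  a_3 = 4,  a_4 = 3,  a_5 = 6,  a_6 = 5,  a_7 = 0,  a_8 = 7,  a_9 = 2.
The sequence repeats with period 8.
So a_{157} = a_{1 + ((157-1) mod 8)} = a_5 = 6.

6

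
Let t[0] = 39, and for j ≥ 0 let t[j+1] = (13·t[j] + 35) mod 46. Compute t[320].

We have t[0] = 39, t[1] = 36, t[2] = 43, t[3] = 42, t[4] = 29, t[5] = 44, t[6] = 9, t[7] = 14, t[8] = 33, t[9] = 4, t[10] = 41, t[11] = 16, t[12] = 13, t[13] = 20, t[14] = 19, t[15] = 6, t[16] = 21, t[17] = 32, t[18] = 37, t[19] = 10, t[20] = 27, t[21] = 18, t[22] = 39.
The sequence repeats with period 22.
(320 - 0) mod 22 = 12, so t[320] = t[12] = 13.

13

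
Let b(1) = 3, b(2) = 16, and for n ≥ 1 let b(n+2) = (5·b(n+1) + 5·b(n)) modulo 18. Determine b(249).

We have b(1) = 3; b(2) = 16; b(3) = 5; b(4) = 15; b(5) = 10; b(6) = 17; b(7) = 9; b(8) = 4; b(9) = 11; b(10) = 3; b(11) = 16.
The sequence repeats with period 9.
(249 - 1) mod 9 = 5, so b(249) = b(6) = 17.

17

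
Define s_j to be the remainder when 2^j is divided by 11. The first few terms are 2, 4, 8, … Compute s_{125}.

10

Listing terms: s_1 = 2; s_2 = 4; s_3 = 8; s_4 = 5; s_5 = 10; s_6 = 9; s_7 = 7; s_8 = 3; s_9 = 6; s_{10} = 1; s_{11} = 2.
Since s_{11} = s_1 = 2, the sequence is periodic with period 10.
(125 - 1) mod 10 = 4, so s_{125} = s_5 = 10.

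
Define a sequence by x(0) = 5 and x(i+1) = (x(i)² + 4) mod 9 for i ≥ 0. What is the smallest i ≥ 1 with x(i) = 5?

x(0) = 5, x(1) = 2, x(2) = 8, x(3) = 5.
Since x(3) = x(0) = 5, the sequence is periodic with period 3.
The value 5 next appears (with i ≥ 1) at x(3).

3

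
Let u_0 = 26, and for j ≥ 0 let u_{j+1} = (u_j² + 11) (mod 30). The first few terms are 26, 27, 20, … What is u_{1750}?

2

We have u_0 = 26, u_1 = 27, u_2 = 20, u_3 = 21, u_4 = 2, u_5 = 15, u_6 = 26.
The sequence repeats with period 6.
So u_{1750} = u_{0 + ((1750-0) mod 6)} = u_4 = 2.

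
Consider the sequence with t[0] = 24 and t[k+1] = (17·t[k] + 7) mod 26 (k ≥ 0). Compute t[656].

16

We have t[0] = 24; t[1] = 25; t[2] = 16; t[3] = 19; t[4] = 18; t[5] = 1; t[6] = 24.
The sequence repeats with period 6.
So t[656] = t[0 + ((656-0) mod 6)] = t[2] = 16.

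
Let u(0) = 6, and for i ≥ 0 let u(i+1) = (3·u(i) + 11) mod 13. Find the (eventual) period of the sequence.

We have u(0) = 6; u(1) = 3; u(2) = 7; u(3) = 6.
Since u(3) = u(0) = 6, the sequence is periodic with period 3.

3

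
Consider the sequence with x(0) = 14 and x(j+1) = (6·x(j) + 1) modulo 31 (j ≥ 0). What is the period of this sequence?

Listing terms: x(0) = 14, x(1) = 23, x(2) = 15, x(3) = 29, x(4) = 20, x(5) = 28, x(6) = 14.
Since x(6) = x(0) = 14, the sequence is periodic with period 6.

6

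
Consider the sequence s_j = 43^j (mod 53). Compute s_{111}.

40

s_1 = 43,  s_2 = 47,  s_3 = 7,  s_4 = 36,  s_5 = 11,  s_6 = 49,  s_7 = 40,  s_8 = 24,  s_9 = 25,  s_{10} = 15,  s_{11} = 9,  s_{12} = 16,  s_{13} = 52,  s_{14} = 10,  s_{15} = 6,  s_{16} = 46,  s_{17} = 17,  s_{18} = 42,  s_{19} = 4,  s_{20} = 13,  s_{21} = 29,  s_{22} = 28,  s_{23} = 38,  s_{24} = 44,  s_{25} = 37,  s_{26} = 1,  s_{27} = 43.
The sequence repeats with period 26.
(111 - 1) mod 26 = 6, so s_{111} = s_7 = 40.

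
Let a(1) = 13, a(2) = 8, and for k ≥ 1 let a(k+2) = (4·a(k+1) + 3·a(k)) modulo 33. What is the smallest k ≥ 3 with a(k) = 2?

31

Listing terms: a(1) = 13,  a(2) = 8,  a(3) = 5,  a(4) = 11,  a(5) = 26,  a(6) = 5,  a(7) = 32,  a(8) = 11,  a(9) = 8,  a(10) = 32,  a(11) = 20,  a(12) = 11,  a(13) = 5,  a(14) = 20,  a(15) = 29,  a(16) = 11,  a(17) = 32,  a(18) = 29,  a(19) = 14,  a(20) = 11,  a(21) = 20,  a(22) = 14,  a(23) = 17,  a(24) = 11,  a(25) = 29,  a(26) = 17,  a(27) = 23,  a(28) = 11,  a(29) = 14,  a(30) = 23,  a(31) = 2,  a(32) = 11,  a(33) = 17,  a(34) = 2,  a(35) = 26,  a(36) = 11,  a(37) = 23,  a(38) = 26,  a(39) = 8,  a(40) = 11,  a(41) = 2,  a(42) = 8,  a(43) = 5.
Since (a(42), a(43)) = (a(2), a(3)) = (8, 5) (two consecutive terms determine the rest), the sequence is eventually periodic: after a pre-period of length 1 it cycles with period 40.
The value 2 first appears (with k ≥ 3) at a(31).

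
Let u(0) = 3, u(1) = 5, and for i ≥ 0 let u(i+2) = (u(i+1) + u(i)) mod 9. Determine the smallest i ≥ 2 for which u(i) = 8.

We have u(0) = 3; u(1) = 5; u(2) = 8; u(3) = 4; u(4) = 3; u(5) = 7; u(6) = 1; u(7) = 8; u(8) = 0; u(9) = 8; u(10) = 8; u(11) = 7; u(12) = 6; u(13) = 4; u(14) = 1; u(15) = 5; u(16) = 6; u(17) = 2; u(18) = 8; u(19) = 1; u(20) = 0; u(21) = 1; u(22) = 1; u(23) = 2; u(24) = 3; u(25) = 5.
The sequence repeats with period 24.
The value 8 first appears (with i ≥ 2) at u(2).

2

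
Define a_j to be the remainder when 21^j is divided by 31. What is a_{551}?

Computing terms: a_1 = 21, a_2 = 7, a_3 = 23, a_4 = 18, a_5 = 6, a_6 = 2, a_7 = 11, a_8 = 14, a_9 = 15, a_{10} = 5, a_{11} = 12, a_{12} = 4, a_{13} = 22, a_{14} = 28, a_{15} = 30, a_{16} = 10, a_{17} = 24, a_{18} = 8, a_{19} = 13, a_{20} = 25, a_{21} = 29, a_{22} = 20, a_{23} = 17, a_{24} = 16, a_{25} = 26, a_{26} = 19, a_{27} = 27, a_{28} = 9, a_{29} = 3, a_{30} = 1, a_{31} = 21.
Since a_{31} = a_1 = 21, the sequence is periodic with period 30.
So a_{551} = a_{1 + ((551-1) mod 30)} = a_{11} = 12.

12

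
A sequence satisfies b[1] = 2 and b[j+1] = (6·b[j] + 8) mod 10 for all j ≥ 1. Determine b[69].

6

We have b[1] = 2, b[2] = 0, b[3] = 8, b[4] = 6, b[5] = 4, b[6] = 2.
Since b[6] = b[1] = 2, the sequence is periodic with period 5.
So b[69] = b[1 + ((69-1) mod 5)] = b[4] = 6.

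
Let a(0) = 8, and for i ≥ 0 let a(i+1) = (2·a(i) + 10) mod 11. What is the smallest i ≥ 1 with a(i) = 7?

2

Computing terms: a(0) = 8, a(1) = 4, a(2) = 7, a(3) = 2, a(4) = 3, a(5) = 5, a(6) = 9, a(7) = 6, a(8) = 0, a(9) = 10, a(10) = 8.
The sequence repeats with period 10.
The value 7 first appears (with i ≥ 1) at a(2).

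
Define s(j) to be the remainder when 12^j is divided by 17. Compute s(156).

4

Listing terms: s(0) = 1, s(1) = 12, s(2) = 8, s(3) = 11, s(4) = 13, s(5) = 3, s(6) = 2, s(7) = 7, s(8) = 16, s(9) = 5, s(10) = 9, s(11) = 6, s(12) = 4, s(13) = 14, s(14) = 15, s(15) = 10, s(16) = 1.
Since s(16) = s(0) = 1, the sequence is periodic with period 16.
So s(156) = s(0 + ((156-0) mod 16)) = s(12) = 4.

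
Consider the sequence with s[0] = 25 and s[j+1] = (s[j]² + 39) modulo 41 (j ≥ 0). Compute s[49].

8

s[0] = 25, s[1] = 8, s[2] = 21, s[3] = 29, s[4] = 19, s[5] = 31, s[6] = 16, s[7] = 8.
Since s[7] = s[1] = 8, the sequence is eventually periodic: after a pre-period of length 1 it cycles with period 6.
For j ≥ 1, s[j] depends only on (j - 1) mod 6. (49 - 1) mod 6 = 0, so s[49] = s[1] = 8.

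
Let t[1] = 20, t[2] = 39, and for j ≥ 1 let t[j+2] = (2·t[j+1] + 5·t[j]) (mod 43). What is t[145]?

23

Computing terms: t[1] = 20,  t[2] = 39,  t[3] = 6,  t[4] = 35,  t[5] = 14,  t[6] = 31,  t[7] = 3,  t[8] = 32,  t[9] = 36,  t[10] = 17,  t[11] = 42,  t[12] = 40,  t[13] = 32,  t[14] = 6,  t[15] = 0,  t[16] = 30,  t[17] = 17,  t[18] = 12,  t[19] = 23,  t[20] = 20,  t[21] = 26,  t[22] = 23,  t[23] = 4,  t[24] = 37,  t[25] = 8,  t[26] = 29,  t[27] = 12,  t[28] = 40,  t[29] = 11,  t[30] = 7,  t[31] = 26,  t[32] = 1,  t[33] = 3,  t[34] = 11,  t[35] = 37,  t[36] = 0,  t[37] = 13,  t[38] = 26,  t[39] = 31,  t[40] = 20,  t[41] = 23,  t[42] = 17,  t[43] = 20,  t[44] = 39.
The sequence repeats with period 42.
So t[145] = t[1 + ((145-1) mod 42)] = t[19] = 23.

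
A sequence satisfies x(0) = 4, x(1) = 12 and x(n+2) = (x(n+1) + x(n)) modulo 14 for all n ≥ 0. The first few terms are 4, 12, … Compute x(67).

0

Computing terms: x(0) = 4,  x(1) = 12,  x(2) = 2,  x(3) = 0,  x(4) = 2,  x(5) = 2,  x(6) = 4,  x(7) = 6,  x(8) = 10,  x(9) = 2,  x(10) = 12,  x(11) = 0,  x(12) = 12,  x(13) = 12,  x(14) = 10,  x(15) = 8,  x(16) = 4,  x(17) = 12.
The sequence repeats with period 16.
So x(67) = x(0 + ((67-0) mod 16)) = x(3) = 0.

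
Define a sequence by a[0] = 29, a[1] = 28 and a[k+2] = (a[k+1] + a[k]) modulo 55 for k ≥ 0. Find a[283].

a[0] = 29,  a[1] = 28,  a[2] = 2,  a[3] = 30,  a[4] = 32,  a[5] = 7,  a[6] = 39,  a[7] = 46,  a[8] = 30,  a[9] = 21,  a[10] = 51,  a[11] = 17,  a[12] = 13,  a[13] = 30,  a[14] = 43,  a[15] = 18,  a[16] = 6,  a[17] = 24,  a[18] = 30,  a[19] = 54,  a[20] = 29,  a[21] = 28.
Since (a[20], a[21]) = (a[0], a[1]) = (29, 28) (two consecutive terms determine the rest), the sequence is periodic with period 20.
So a[283] = a[0 + ((283-0) mod 20)] = a[3] = 30.

30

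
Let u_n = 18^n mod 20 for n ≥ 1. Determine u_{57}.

8

We have u_1 = 18,  u_2 = 4,  u_3 = 12,  u_4 = 16,  u_5 = 8,  u_6 = 4.
Since u_6 = u_2 = 4, the sequence is eventually periodic: after a pre-period of length 1 it cycles with period 4.
For n ≥ 2, u_n depends only on (n - 2) mod 4. (57 - 2) mod 4 = 3, so u_{57} = u_5 = 8.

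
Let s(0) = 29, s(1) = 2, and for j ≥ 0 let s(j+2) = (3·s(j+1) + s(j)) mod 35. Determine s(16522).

14

Listing terms: s(0) = 29,  s(1) = 2,  s(2) = 0,  s(3) = 2,  s(4) = 6,  s(5) = 20,  s(6) = 31,  s(7) = 8,  s(8) = 20,  s(9) = 33,  s(10) = 14,  s(11) = 5,  s(12) = 29,  s(13) = 22,  s(14) = 25,  s(15) = 27,  s(16) = 1,  s(17) = 30,  s(18) = 21,  s(19) = 23,  s(20) = 20,  s(21) = 13,  s(22) = 24,  s(23) = 15,  s(24) = 34,  s(25) = 12,  s(26) = 0,  s(27) = 12,  s(28) = 1,  s(29) = 15,  s(30) = 11,  s(31) = 13,  s(32) = 15,  s(33) = 23,  s(34) = 14,  s(35) = 30,  s(36) = 34,  s(37) = 27,  s(38) = 10,  s(39) = 22,  s(40) = 6,  s(41) = 5,  s(42) = 21,  s(43) = 33,  s(44) = 15,  s(45) = 8,  s(46) = 4,  s(47) = 20,  s(48) = 29,  s(49) = 2.
Since (s(48), s(49)) = (s(0), s(1)) = (29, 2) (two consecutive terms determine the rest), the sequence is periodic with period 48.
(16522 - 0) mod 48 = 10, so s(16522) = s(10) = 14.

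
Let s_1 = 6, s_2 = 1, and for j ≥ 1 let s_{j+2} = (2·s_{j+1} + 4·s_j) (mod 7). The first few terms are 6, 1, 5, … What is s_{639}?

4

Computing terms: s_1 = 6; s_2 = 1; s_3 = 5; s_4 = 0; s_5 = 6; s_6 = 5; s_7 = 6; s_8 = 4; s_9 = 4; s_{10} = 3; s_{11} = 1; s_{12} = 0; s_{13} = 4; s_{14} = 1; s_{15} = 4; s_{16} = 5; s_{17} = 5; s_{18} = 2; s_{19} = 3; s_{20} = 0; s_{21} = 5; s_{22} = 3; s_{23} = 5; s_{24} = 1; s_{25} = 1; s_{26} = 6; s_{27} = 2; s_{28} = 0; s_{29} = 1; s_{30} = 2; s_{31} = 1; s_{32} = 3; s_{33} = 3; s_{34} = 4; s_{35} = 6; s_{36} = 0; s_{37} = 3; s_{38} = 6; s_{39} = 3; s_{40} = 2; s_{41} = 2; s_{42} = 5; s_{43} = 4; s_{44} = 0; s_{45} = 2; s_{46} = 4; s_{47} = 2; s_{48} = 6; s_{49} = 6; s_{50} = 1.
Since (s_{49}, s_{50}) = (s_1, s_2) = (6, 1) (two consecutive terms determine the rest), the sequence is periodic with period 48.
(639 - 1) mod 48 = 14, so s_{639} = s_{15} = 4.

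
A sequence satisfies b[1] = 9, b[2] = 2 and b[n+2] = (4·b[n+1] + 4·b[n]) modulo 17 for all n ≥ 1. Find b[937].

We have b[1] = 9, b[2] = 2, b[3] = 10, b[4] = 14, b[5] = 11, b[6] = 15, b[7] = 2, b[8] = 0, b[9] = 8, b[10] = 15, b[11] = 7, b[12] = 3, b[13] = 6, b[14] = 2, b[15] = 15, b[16] = 0, b[17] = 9, b[18] = 2.
Since (b[17], b[18]) = (b[1], b[2]) = (9, 2) (two consecutive terms determine the rest), the sequence is periodic with period 16.
So b[937] = b[1 + ((937-1) mod 16)] = b[9] = 8.

8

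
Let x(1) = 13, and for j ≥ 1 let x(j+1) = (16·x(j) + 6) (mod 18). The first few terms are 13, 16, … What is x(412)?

Listing terms: x(1) = 13; x(2) = 16; x(3) = 10; x(4) = 4; x(5) = 16.
Since x(5) = x(2) = 16, the sequence is eventually periodic: after a pre-period of length 1 it cycles with period 3.
For j ≥ 2, x(j) depends only on (j - 2) mod 3. (412 - 2) mod 3 = 2, so x(412) = x(4) = 4.

4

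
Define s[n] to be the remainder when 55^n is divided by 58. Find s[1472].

49

Listing terms: s[0] = 1; s[1] = 55; s[2] = 9; s[3] = 31; s[4] = 23; s[5] = 47; s[6] = 33; s[7] = 17; s[8] = 7; s[9] = 37; s[10] = 5; s[11] = 43; s[12] = 45; s[13] = 39; s[14] = 57; s[15] = 3; s[16] = 49; s[17] = 27; s[18] = 35; s[19] = 11; s[20] = 25; s[21] = 41; s[22] = 51; s[23] = 21; s[24] = 53; s[25] = 15; s[26] = 13; s[27] = 19; s[28] = 1.
The sequence repeats with period 28.
(1472 - 0) mod 28 = 16, so s[1472] = s[16] = 49.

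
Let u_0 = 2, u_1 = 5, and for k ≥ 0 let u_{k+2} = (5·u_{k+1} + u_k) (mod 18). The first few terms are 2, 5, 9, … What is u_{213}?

4

Computing terms: u_0 = 2, u_1 = 5, u_2 = 9, u_3 = 14, u_4 = 7, u_5 = 13, u_6 = 0, u_7 = 13, u_8 = 11, u_9 = 14, u_{10} = 9, u_{11} = 5, u_{12} = 16, u_{13} = 13, u_{14} = 9, u_{15} = 4, u_{16} = 11, u_{17} = 5, u_{18} = 0, u_{19} = 5, u_{20} = 7, u_{21} = 4, u_{22} = 9, u_{23} = 13, u_{24} = 2, u_{25} = 5.
Since (u_{24}, u_{25}) = (u_0, u_1) = (2, 5) (two consecutive terms determine the rest), the sequence is periodic with period 24.
(213 - 0) mod 24 = 21, so u_{213} = u_{21} = 4.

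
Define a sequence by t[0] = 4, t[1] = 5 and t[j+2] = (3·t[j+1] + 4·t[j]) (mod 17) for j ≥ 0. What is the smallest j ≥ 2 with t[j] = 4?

Computing terms: t[0] = 4,  t[1] = 5,  t[2] = 14,  t[3] = 11,  t[4] = 4,  t[5] = 5.
The sequence repeats with period 4.
The value 4 next appears (with j ≥ 2) at t[4].

4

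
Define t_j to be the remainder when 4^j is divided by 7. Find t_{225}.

1

t_1 = 4,  t_2 = 2,  t_3 = 1,  t_4 = 4.
Since t_4 = t_1 = 4, the sequence is periodic with period 3.
(225 - 1) mod 3 = 2, so t_{225} = t_3 = 1.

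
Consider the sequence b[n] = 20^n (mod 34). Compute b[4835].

Computing terms: b[1] = 20; b[2] = 26; b[3] = 10; b[4] = 30; b[5] = 22; b[6] = 32; b[7] = 28; b[8] = 16; b[9] = 14; b[10] = 8; b[11] = 24; b[12] = 4; b[13] = 12; b[14] = 2; b[15] = 6; b[16] = 18; b[17] = 20.
Since b[17] = b[1] = 20, the sequence is periodic with period 16.
So b[4835] = b[1 + ((4835-1) mod 16)] = b[3] = 10.

10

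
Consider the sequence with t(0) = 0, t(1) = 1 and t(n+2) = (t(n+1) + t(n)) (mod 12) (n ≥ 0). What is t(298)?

7

t(0) = 0, t(1) = 1, t(2) = 1, t(3) = 2, t(4) = 3, t(5) = 5, t(6) = 8, t(7) = 1, t(8) = 9, t(9) = 10, t(10) = 7, t(11) = 5, t(12) = 0, t(13) = 5, t(14) = 5, t(15) = 10, t(16) = 3, t(17) = 1, t(18) = 4, t(19) = 5, t(20) = 9, t(21) = 2, t(22) = 11, t(23) = 1, t(24) = 0, t(25) = 1.
Since (t(24), t(25)) = (t(0), t(1)) = (0, 1) (two consecutive terms determine the rest), the sequence is periodic with period 24.
(298 - 0) mod 24 = 10, so t(298) = t(10) = 7.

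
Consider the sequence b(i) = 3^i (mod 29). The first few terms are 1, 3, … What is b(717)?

Listing terms: b(0) = 1,  b(1) = 3,  b(2) = 9,  b(3) = 27,  b(4) = 23,  b(5) = 11,  b(6) = 4,  b(7) = 12,  b(8) = 7,  b(9) = 21,  b(10) = 5,  b(11) = 15,  b(12) = 16,  b(13) = 19,  b(14) = 28,  b(15) = 26,  b(16) = 20,  b(17) = 2,  b(18) = 6,  b(19) = 18,  b(20) = 25,  b(21) = 17,  b(22) = 22,  b(23) = 8,  b(24) = 24,  b(25) = 14,  b(26) = 13,  b(27) = 10,  b(28) = 1.
Since b(28) = b(0) = 1, the sequence is periodic with period 28.
So b(717) = b(0 + ((717-0) mod 28)) = b(17) = 2.

2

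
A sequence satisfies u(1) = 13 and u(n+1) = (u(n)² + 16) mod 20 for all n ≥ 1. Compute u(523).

Listing terms: u(1) = 13; u(2) = 5; u(3) = 1; u(4) = 17; u(5) = 5.
Since u(5) = u(2) = 5, the sequence is eventually periodic: after a pre-period of length 1 it cycles with period 3.
For n ≥ 2, u(n) depends only on (n - 2) mod 3. (523 - 2) mod 3 = 2, so u(523) = u(4) = 17.

17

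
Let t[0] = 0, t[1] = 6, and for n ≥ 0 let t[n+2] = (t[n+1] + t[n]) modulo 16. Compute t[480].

0

t[0] = 0; t[1] = 6; t[2] = 6; t[3] = 12; t[4] = 2; t[5] = 14; t[6] = 0; t[7] = 14; t[8] = 14; t[9] = 12; t[10] = 10; t[11] = 6; t[12] = 0; t[13] = 6.
Since (t[12], t[13]) = (t[0], t[1]) = (0, 6) (two consecutive terms determine the rest), the sequence is periodic with period 12.
(480 - 0) mod 12 = 0, so t[480] = t[0] = 0.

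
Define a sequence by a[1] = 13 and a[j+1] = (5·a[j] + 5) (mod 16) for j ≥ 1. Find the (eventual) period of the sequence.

16

a[1] = 13,  a[2] = 6,  a[3] = 3,  a[4] = 4,  a[5] = 9,  a[6] = 2,  a[7] = 15,  a[8] = 0,  a[9] = 5,  a[10] = 14,  a[11] = 11,  a[12] = 12,  a[13] = 1,  a[14] = 10,  a[15] = 7,  a[16] = 8,  a[17] = 13.
The sequence repeats with period 16.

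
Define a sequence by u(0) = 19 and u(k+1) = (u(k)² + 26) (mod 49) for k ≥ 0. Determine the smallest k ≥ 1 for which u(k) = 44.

1

Listing terms: u(0) = 19, u(1) = 44, u(2) = 2, u(3) = 30, u(4) = 44.
Since u(4) = u(1) = 44, the sequence is eventually periodic: after a pre-period of length 1 it cycles with period 3.
The value 44 first appears (with k ≥ 1) at u(1).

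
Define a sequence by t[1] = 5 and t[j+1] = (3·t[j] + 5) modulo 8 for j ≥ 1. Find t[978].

Computing terms: t[1] = 5, t[2] = 4, t[3] = 1, t[4] = 0, t[5] = 5.
The sequence repeats with period 4.
So t[978] = t[1 + ((978-1) mod 4)] = t[2] = 4.

4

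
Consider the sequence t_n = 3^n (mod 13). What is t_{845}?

t_0 = 1; t_1 = 3; t_2 = 9; t_3 = 1.
The sequence repeats with period 3.
(845 - 0) mod 3 = 2, so t_{845} = t_2 = 9.

9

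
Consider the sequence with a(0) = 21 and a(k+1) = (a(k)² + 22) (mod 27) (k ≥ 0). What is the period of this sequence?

9

Listing terms: a(0) = 21, a(1) = 4, a(2) = 11, a(3) = 8, a(4) = 5, a(5) = 20, a(6) = 17, a(7) = 14, a(8) = 2, a(9) = 26, a(10) = 23, a(11) = 11.
Since a(11) = a(2) = 11, the sequence is eventually periodic: after a pre-period of length 2 it cycles with period 9.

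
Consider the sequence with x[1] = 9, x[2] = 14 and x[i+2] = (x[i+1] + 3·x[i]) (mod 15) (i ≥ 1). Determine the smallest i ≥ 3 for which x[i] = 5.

6

Listing terms: x[1] = 9,  x[2] = 14,  x[3] = 11,  x[4] = 8,  x[5] = 11,  x[6] = 5,  x[7] = 8,  x[8] = 8,  x[9] = 2,  x[10] = 11,  x[11] = 2,  x[12] = 5,  x[13] = 11,  x[14] = 11,  x[15] = 14,  x[16] = 2,  x[17] = 14,  x[18] = 5,  x[19] = 2,  x[20] = 2,  x[21] = 8,  x[22] = 14,  x[23] = 8,  x[24] = 5,  x[25] = 14,  x[26] = 14,  x[27] = 11.
Since (x[26], x[27]) = (x[2], x[3]) = (14, 11) (two consecutive terms determine the rest), the sequence is eventually periodic: after a pre-period of length 1 it cycles with period 24.
The value 5 first appears (with i ≥ 3) at x[6].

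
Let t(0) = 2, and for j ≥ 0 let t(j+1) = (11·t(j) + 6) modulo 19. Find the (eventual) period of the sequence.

3

t(0) = 2,  t(1) = 9,  t(2) = 10,  t(3) = 2.
The sequence repeats with period 3.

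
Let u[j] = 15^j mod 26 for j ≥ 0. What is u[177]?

u[0] = 1,  u[1] = 15,  u[2] = 17,  u[3] = 21,  u[4] = 3,  u[5] = 19,  u[6] = 25,  u[7] = 11,  u[8] = 9,  u[9] = 5,  u[10] = 23,  u[11] = 7,  u[12] = 1.
Since u[12] = u[0] = 1, the sequence is periodic with period 12.
So u[177] = u[0 + ((177-0) mod 12)] = u[9] = 5.

5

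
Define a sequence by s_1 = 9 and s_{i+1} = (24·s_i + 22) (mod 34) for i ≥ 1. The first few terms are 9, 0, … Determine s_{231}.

14

Listing terms: s_1 = 9,  s_2 = 0,  s_3 = 22,  s_4 = 6,  s_5 = 30,  s_6 = 28,  s_7 = 14,  s_8 = 18,  s_9 = 12,  s_{10} = 4,  s_{11} = 16,  s_{12} = 32,  s_{13} = 8,  s_{14} = 10,  s_{15} = 24,  s_{16} = 20,  s_{17} = 26,  s_{18} = 0.
Since s_{18} = s_2 = 0, the sequence is eventually periodic: after a pre-period of length 1 it cycles with period 16.
For i ≥ 2, s_i depends only on (i - 2) mod 16. (231 - 2) mod 16 = 5, so s_{231} = s_7 = 14.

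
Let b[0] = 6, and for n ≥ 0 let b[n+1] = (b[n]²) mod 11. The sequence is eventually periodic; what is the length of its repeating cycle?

4

Listing terms: b[0] = 6, b[1] = 3, b[2] = 9, b[3] = 4, b[4] = 5, b[5] = 3.
Since b[5] = b[1] = 3, the sequence is eventually periodic: after a pre-period of length 1 it cycles with period 4.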